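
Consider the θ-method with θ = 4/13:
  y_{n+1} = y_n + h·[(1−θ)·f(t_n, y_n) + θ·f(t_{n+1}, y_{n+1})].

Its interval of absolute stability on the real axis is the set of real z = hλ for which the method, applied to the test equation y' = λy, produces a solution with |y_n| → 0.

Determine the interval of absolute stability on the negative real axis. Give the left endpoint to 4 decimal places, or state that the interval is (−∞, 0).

On y'=λy, z=hλ:
  y_{n+1} = y_n + z·[9/13·y_n + 4/13·y_{n+1}] ⇒ (1 − 4/13z)y_{n+1} = (1 + 9/13z)y_n
  so R(z) = (1 + 9/13z)/(1 − 4/13z).

Need |R(x)|<1, x<0.
x=-1.77: |R|=0.1459
R=−1: 1+9/13x = −1+4/13x ⇒ -5/13x=2 ⇒ x=2/(-5/13)=-5.2000
Confirm numerically:
  x=-5.019: |R|=0.97264 <1
  x=-3.003: |R|=0.56081 <1
  x=-2.604: |R|=0.44568 <1
  x=-5.765: |R|=1.07834 >1
  x=-5.699: |R|=1.06970 >1
Interval (-5.2000, 0).

z∈(-5.2000,0).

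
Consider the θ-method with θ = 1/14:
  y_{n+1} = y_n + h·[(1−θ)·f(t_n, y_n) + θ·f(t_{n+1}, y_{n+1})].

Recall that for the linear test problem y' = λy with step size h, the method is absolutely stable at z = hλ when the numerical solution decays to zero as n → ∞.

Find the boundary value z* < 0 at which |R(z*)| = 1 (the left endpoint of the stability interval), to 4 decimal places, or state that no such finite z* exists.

z* = -2.3333.

On y'=λy, z=hλ:
  y_{n+1} = y_n + z·[13/14·y_n + 1/14·y_{n+1}] ⇒ (1 − 1/14z)y_{n+1} = (1 + 13/14z)y_n
  so R(z) = (1 + 13/14z)/(1 − 1/14z).

Find x<0 with |R(x)|<1.
x=-1.14: |R|=0.0542
R=−1: 1+13/14x = −1+1/14x ⇒ -6/7x=2 ⇒ x=2/(-6/7)=-2.3333
Confirm numerically:
  x=-1.902: |R|=0.67451 <1
  x=-1.733: |R|=0.54211 <1
  x=-1.425: |R|=0.29335 <1
  x=-1.079: |R|=0.00179 <1
  x=-2.847: |R|=1.36588 >1
  x=-2.698: |R|=1.26207 >1
So |R|<1 on (-2.3333, 0).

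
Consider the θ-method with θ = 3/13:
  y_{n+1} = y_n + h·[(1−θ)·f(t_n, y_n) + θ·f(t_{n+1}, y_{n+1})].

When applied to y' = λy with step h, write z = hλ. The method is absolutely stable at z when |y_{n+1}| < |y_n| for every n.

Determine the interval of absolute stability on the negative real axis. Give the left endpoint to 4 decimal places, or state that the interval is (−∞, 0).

On y'=λy, z=hλ:
  y_{n+1} = y_n + z·[10/13·y_n + 3/13·y_{n+1}] ⇒ (1 − 3/13z)y_{n+1} = (1 + 10/13z)y_n
  so R(z) = (1 + 10/13z)/(1 − 3/13z).

Boundary: |R(x)|=1, x<0.
x=-1.69: |R|=0.2158
R=−1: 1+10/13x = −1+3/13x ⇒ -7/13x=2 ⇒ x=2/(-7/13)=-3.7143
Confirm numerically:
  x=-2.128: |R|=0.42716 <1
  x=-1.752: |R|=0.24759 <1
  x=-1.534: |R|=0.13294 <1
  x=-4.026: |R|=1.08701 >1
  x=-4.007: |R|=1.08189 >1
  x=-3.977: |R|=1.07376 >1
Stable set (-3.7143, 0).

(-3.7143, 0).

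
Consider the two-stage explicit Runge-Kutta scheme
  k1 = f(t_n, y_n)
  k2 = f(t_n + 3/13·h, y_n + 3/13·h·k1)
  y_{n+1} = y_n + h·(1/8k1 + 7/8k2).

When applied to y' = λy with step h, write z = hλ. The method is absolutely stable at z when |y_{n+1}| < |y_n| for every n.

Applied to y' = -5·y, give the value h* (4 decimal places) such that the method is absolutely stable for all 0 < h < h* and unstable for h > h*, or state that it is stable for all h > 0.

(-4.9524,0); λ=-5 ⇒ h* = (104/21)/5 = 0.9905.

On y'=λy, z=hλ:
  k1=λy_n ⇒ h·k1=z·y_n;  k2=λ(1+3/13z)y_n ⇒ h·k2=z(1+3/13z)y_n
  y_{n+1}/y_n = 1 + 1/8z + 7/8z(1+3/13z) = 1 + z + 21/104z²
  R(z) = 1 + z + 21/104z².

Need |R(x)|<1, x<0.
x=-1.09: |R|=0.1499
R=1: x+21/104x²=0 ⇒ x=−104/21=-4.9524; min R=1−1/(4·21/104)=-0.2381>−1
Confirm numerically:
  x=-3.227: |R|=0.12427 <1
  x=-2.572: |R|=0.23624 <1
  x=-2.486: |R|=0.23808 <1
  x=-5.227: |R|=1.28985 >1
  x=-5.158: |R|=1.21416 >1
So |R|<1 on (-4.9524, 0).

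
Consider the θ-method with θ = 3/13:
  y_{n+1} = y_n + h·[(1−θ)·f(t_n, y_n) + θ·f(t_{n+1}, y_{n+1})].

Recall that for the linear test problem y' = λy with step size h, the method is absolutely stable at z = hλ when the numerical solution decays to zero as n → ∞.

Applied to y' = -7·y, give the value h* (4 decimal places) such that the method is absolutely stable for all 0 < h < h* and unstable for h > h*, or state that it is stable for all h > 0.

(-3.7143,0); λ=-7 ⇒ h* = (26/7)/7 = 0.5306.

With y'=λy (z=hλ):
  y_{n+1} = y_n + z·[10/13·y_n + 3/13·y_{n+1}] ⇒ (1 − 3/13z)y_{n+1} = (1 + 10/13z)y_n
  R(z) = (1 + 10/13z)/(1 − 3/13z).

Boundary: |R(x)|=1, x<0.
x=-1.7: |R|=0.2210
R=−1: 1+10/13x = −1+3/13x ⇒ -7/13x=2 ⇒ x=2/(-7/13)=-3.7143
Confirm numerically:
  x=-3.447: |R|=0.91984 <1
  x=-3.189: |R|=0.83706 <1
  x=-2.870: |R|=0.72652 <1
  x=-1.976: |R|=0.35714 <1
  x=-4.287: |R|=1.15502 >1
  x=-4.159: |R|=1.12219 >1
  x=-4.000: |R|=1.08000 >1
Stable set (-3.7143, 0).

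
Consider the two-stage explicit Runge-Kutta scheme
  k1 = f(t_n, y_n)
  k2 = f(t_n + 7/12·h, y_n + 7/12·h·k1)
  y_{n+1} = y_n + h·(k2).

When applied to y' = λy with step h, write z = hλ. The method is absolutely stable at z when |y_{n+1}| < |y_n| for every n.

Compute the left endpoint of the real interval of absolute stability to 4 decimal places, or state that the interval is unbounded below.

left endpoint -1.7143.

On y'=λy, z=hλ:
  k1=λy_n ⇒ h·k1=z·y_n;  k2=λ(1+7/12z)y_n ⇒ h·k2=z(1+7/12z)y_n
  y_{n+1}/y_n = 1 + z(1+7/12z) = 1 + z + 7/12z²
  so R(z) = 1 + z + 7/12z².

Solve |R(x)|<1 on ℝ⁻.
x=-1.37: |R|=0.7249
R=1: x+7/12x²=0 ⇒ x=−12/7=-1.7143; min R=1−1/(4·7/12)=0.5714>−1
Confirm numerically:
  x=-1.459: |R|=0.78273 <1
  x=-1.325: |R|=0.69911 <1
  x=-1.142: |R|=0.61876 <1
  x=-0.895: |R|=0.57226 <1
  x=-2.147: |R|=1.54194 >1
  x=-1.795: |R|=1.08451 >1
Stable set (-1.7143, 0).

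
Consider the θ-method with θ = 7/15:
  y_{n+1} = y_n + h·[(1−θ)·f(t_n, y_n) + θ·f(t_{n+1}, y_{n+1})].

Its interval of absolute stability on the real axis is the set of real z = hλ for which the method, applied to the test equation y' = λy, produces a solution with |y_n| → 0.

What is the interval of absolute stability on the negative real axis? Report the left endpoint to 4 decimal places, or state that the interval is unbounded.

With y'=λy (z=hλ):
  y_{n+1} = y_n + z·[8/15·y_n + 7/15·y_{n+1}] ⇒ (1 − 7/15z)y_{n+1} = (1 + 8/15z)y_n
  Hence R(z) = (1 + 8/15z)/(1 − 7/15z).

Need |R(x)|<1, x<0.
x=-1.46: |R|=0.1316
R=−1: 1+8/15x = −1+7/15x ⇒ -1/15x=2 ⇒ x=2/(-1/15)=-30.0000
Confirm numerically:
  x=-25.112: |R|=0.97438 <1
  x=-20.706: |R|=0.94189 <1
  x=-14.837: |R|=0.87243 <1
  x=-30.555: |R|=1.00242 >1
  x=-30.285: |R|=1.00126 >1
Stable set (-30.0000, 0).

(-30.0000, 0).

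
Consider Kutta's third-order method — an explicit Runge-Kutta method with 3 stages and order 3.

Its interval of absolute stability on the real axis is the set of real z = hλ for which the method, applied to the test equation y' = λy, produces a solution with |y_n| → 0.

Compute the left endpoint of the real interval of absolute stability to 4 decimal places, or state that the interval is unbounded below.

left endpoint -2.5127.

With y'=λy (z=hλ):
  order 3, 3-stage ⇒ R(z)=1+z+z^2/2+z^3/6
  (e.g. R(-0.42)=0.65585, |R|=0.65585)

Find x<0 with |R(x)|<1.
x=-0.42: |R|=0.6559
|R(-1.88)|=0.2202 |R(-1.26)|=0.2004 |R(-0.52)|=0.5918
Bisect:
  x_lo=-3.3795 |R|=3.1018  x_hi=-0.3952 |R|=0.6726
  mid=-1.88735 |R|=0.22679 →hi
  mid=-2.63341 |R|=1.20970 →lo
  mid=-2.26038 |R|=0.63055 →hi
  mid=-2.44689 |R|=0.89496 →hi
  mid=-2.54015 |R|=1.04563 →lo
  mid=-2.49352 |R|=0.96867 →hi
  mid=-2.51684 |R|=1.00674 →lo
  mid=-2.50518 |R|=0.98760 →hi
  ...
  [-2.51283,-2.51265] ⇒ x*=-2.5127
So |R|<1 on (-2.5127, 0).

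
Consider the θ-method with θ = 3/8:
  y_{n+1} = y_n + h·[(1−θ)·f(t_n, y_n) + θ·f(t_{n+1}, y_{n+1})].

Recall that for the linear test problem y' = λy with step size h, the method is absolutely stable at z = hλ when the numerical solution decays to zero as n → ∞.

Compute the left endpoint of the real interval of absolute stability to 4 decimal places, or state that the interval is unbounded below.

z* = -8.0000.

Set f=λy, z=hλ:
  y_{n+1} = y_n + z·[5/8·y_n + 3/8·y_{n+1}] ⇒ (1 − 3/8z)y_{n+1} = (1 + 5/8z)y_n
  so R(z) = (1 + 5/8z)/(1 − 3/8z).

Solve |R(x)|<1 on ℝ⁻.
x=-1.51: |R|=0.0359
R=−1: 1+5/8x = −1+3/8x ⇒ -1/4x=2 ⇒ x=2/(-1/4)=-8.0000
Confirm numerically:
  x=-7.424: |R|=0.96195 <1
  x=-6.752: |R|=0.91166 <1
  x=-5.920: |R|=0.83851 <1
  x=-4.412: |R|=0.66208 <1
  x=-8.499: |R|=1.02979 >1
  x=-8.454: |R|=1.02722 >1
  x=-8.298: |R|=1.01812 >1
Stable set (-8.0000, 0).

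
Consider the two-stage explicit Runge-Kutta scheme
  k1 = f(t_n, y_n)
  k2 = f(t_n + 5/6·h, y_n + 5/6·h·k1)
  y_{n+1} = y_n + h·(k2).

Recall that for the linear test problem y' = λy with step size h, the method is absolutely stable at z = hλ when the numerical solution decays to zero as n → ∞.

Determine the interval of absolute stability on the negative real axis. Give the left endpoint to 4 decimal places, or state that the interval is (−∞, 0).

Set f=λy, z=hλ:
  k1=λy_n ⇒ h·k1=z·y_n;  k2=λ(1+5/6z)y_n ⇒ h·k2=z(1+5/6z)y_n
  y_{n+1}/y_n = 1 + z(1+5/6z) = 1 + z + 5/6z²
  so R(z) = 1 + z + 5/6z².

Need |R(x)|<1, x<0.
x=-0.78: |R|=0.7270
R=1: x+5/6x²=0 ⇒ x=−6/5=-1.2000; min R=1−1/(4·5/6)=0.7000>−1
Confirm numerically:
  x=-1.016: |R|=0.84421 <1
  x=-0.990: |R|=0.82675 <1
  x=-0.566: |R|=0.70096 <1
  x=-1.781: |R|=1.86230 >1
  x=-1.458: |R|=1.31347 >1
  x=-1.447: |R|=1.29784 >1
Stable set (-1.2000, 0).

z∈(-1.2000,0).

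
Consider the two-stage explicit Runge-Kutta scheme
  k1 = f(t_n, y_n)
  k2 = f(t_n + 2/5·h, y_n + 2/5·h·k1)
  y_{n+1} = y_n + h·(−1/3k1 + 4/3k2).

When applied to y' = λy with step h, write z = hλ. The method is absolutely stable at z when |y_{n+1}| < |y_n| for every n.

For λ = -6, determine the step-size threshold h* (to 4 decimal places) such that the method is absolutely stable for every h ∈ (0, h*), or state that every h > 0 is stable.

(-1.8750,0); λ=-6 ⇒ h* = (15/8)/6 = 0.3125.

Test eqn y'=λy, z=hλ:
  k1=λy_n ⇒ h·k1=z·y_n;  k2=λ(1+2/5z)y_n ⇒ h·k2=z(1+2/5z)y_n
  y_{n+1}/y_n = 1 − 1/3z + 4/3z(1+2/5z) = 1 + z + 8/15z²
  ⇒ R(z) = 1 + z + 8/15z².

Solve |R(x)|<1 on ℝ⁻.
x=-1.02: |R|=0.5349
R=1: x+8/15x²=0 ⇒ x=−15/8=-1.8750; min R=1−1/(4·8/15)=0.5312>−1
Confirm numerically:
  x=-1.684: |R|=0.82846 <1
  x=-1.189: |R|=0.56498 <1
  x=-1.134: |R|=0.55184 <1
  x=-0.961: |R|=0.53154 <1
  x=-2.373: |R|=1.63027 >1
  x=-2.008: |R|=1.14243 >1
So |R|<1 on (-1.8750, 0).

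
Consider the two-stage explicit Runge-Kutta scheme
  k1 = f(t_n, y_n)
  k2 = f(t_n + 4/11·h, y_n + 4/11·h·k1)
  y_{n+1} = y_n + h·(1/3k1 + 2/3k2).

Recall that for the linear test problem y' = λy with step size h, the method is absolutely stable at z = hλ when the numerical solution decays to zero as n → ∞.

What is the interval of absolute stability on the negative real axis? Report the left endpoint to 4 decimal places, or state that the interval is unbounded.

With y'=λy (z=hλ):
  k1=λy_n ⇒ h·k1=z·y_n;  k2=λ(1+4/11z)y_n ⇒ h·k2=z(1+4/11z)y_n
  y_{n+1}/y_n = 1 + 1/3z + 2/3z(1+4/11z) = 1 + z + 8/33z²
  ⇒ R(z) = 1 + z + 8/33z².

Find x<0 with |R(x)|<1.
x=-1.43: |R|=0.0657
R=1: x+8/33x²=0 ⇒ x=−33/8=-4.1250; min R=1−1/(4·8/33)=-0.0312>−1
Confirm numerically:
  x=-3.124: |R|=0.24191 <1
  x=-2.941: |R|=0.15584 <1
  x=-1.742: |R|=0.00635 <1
  x=-4.350: |R|=1.23727 >1
  x=-4.273: |R|=1.15331 >1
  x=-4.147: |R|=1.02212 >1
So |R|<1 on (-4.1250, 0).

(-4.1250, 0).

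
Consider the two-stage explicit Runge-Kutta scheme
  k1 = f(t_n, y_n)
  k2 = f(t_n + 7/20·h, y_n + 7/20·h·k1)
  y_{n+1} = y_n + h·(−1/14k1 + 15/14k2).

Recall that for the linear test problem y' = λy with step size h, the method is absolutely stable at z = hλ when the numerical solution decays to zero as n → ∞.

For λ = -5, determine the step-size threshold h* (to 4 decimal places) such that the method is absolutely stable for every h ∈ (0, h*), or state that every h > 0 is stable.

(-2.6667,0); λ=-5 ⇒ h* = (8/3)/5 = 0.5333.

On y'=λy, z=hλ:
  k1=λy_n ⇒ h·k1=z·y_n;  k2=λ(1+7/20z)y_n ⇒ h·k2=z(1+7/20z)y_n
  y_{n+1}/y_n = 1 − 1/14z + 15/14z(1+7/20z) = 1 + z + 3/8z²
  so R(z) = 1 + z + 3/8z².

Need |R(x)|<1, x<0.
x=-0.77: |R|=0.4523
R=1: x+3/8x²=0 ⇒ x=−8/3=-2.6667; min R=1−1/(4·3/8)=0.3333>−1
Confirm numerically:
  x=-2.433: |R|=0.78681 <1
  x=-2.183: |R|=0.60406 <1
  x=-1.589: |R|=0.35785 <1
  x=-1.462: |R|=0.33954 <1
  x=-3.148: |R|=1.56821 >1
  x=-3.023: |R|=1.40395 >1
  x=-2.807: |R|=1.14772 >1
Interval (-2.6667, 0).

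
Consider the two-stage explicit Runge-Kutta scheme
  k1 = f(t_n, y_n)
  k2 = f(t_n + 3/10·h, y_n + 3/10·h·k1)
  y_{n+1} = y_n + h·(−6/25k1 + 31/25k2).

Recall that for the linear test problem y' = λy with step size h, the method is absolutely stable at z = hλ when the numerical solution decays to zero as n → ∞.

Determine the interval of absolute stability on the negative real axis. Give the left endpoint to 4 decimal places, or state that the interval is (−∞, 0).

With y'=λy (z=hλ):
  k1=λy_n ⇒ h·k1=z·y_n;  k2=λ(1+3/10z)y_n ⇒ h·k2=z(1+3/10z)y_n
  y_{n+1}/y_n = 1 − 6/25z + 31/25z(1+3/10z) = 1 + z + 93/250z²
  R(z) = 1 + z + 93/250z².

Need |R(x)|<1, x<0.
x=-1.48: |R|=0.3348
R=1: x+93/250x²=0 ⇒ x=−250/93=-2.6882; min R=1−1/(4·93/250)=0.3280>−1
Confirm numerically:
  x=-2.379: |R|=0.72639 <1
  x=-2.125: |R|=0.55481 <1
  x=-1.601: |R|=0.35251 <1
  x=-3.107: |R|=1.48408 >1
  x=-2.956: |R|=1.29451 >1
So |R|<1 on (-2.6882, 0).

(-2.6882, 0).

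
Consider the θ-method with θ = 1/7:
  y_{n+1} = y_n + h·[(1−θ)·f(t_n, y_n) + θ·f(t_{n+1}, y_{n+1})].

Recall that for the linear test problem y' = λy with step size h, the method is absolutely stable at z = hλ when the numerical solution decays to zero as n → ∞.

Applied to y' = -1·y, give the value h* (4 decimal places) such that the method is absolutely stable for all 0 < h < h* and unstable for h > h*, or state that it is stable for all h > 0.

(-2.8000,0); λ=-1 ⇒ h* = (14/5)/1 = 2.8000.

Test eqn y'=λy, z=hλ:
  y_{n+1} = y_n + z·[6/7·y_n + 1/7·y_{n+1}] ⇒ (1 − 1/7z)y_{n+1} = (1 + 6/7z)y_n
  ⇒ R(z) = (1 + 6/7z)/(1 − 1/7z).

Solve |R(x)|<1 on ℝ⁻.
x=-0.75: |R|=0.3226
R=−1: 1+6/7x = −1+1/7x ⇒ -5/7x=2 ⇒ x=2/(-5/7)=-2.8000
Confirm numerically:
  x=-2.626: |R|=0.90962 <1
  x=-2.334: |R|=0.75037 <1
  x=-1.386: |R|=0.15693 <1
  x=-3.286: |R|=1.23624 >1
  x=-2.874: |R|=1.03747 >1
So |R|<1 on (-2.8000, 0).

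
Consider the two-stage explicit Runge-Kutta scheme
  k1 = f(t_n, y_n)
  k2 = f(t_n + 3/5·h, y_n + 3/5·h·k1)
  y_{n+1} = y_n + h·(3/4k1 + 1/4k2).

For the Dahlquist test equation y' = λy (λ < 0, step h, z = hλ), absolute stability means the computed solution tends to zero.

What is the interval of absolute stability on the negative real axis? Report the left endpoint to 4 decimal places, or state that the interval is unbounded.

(-6.6667, 0).

On y'=λy, z=hλ:
  k1=λy_n ⇒ h·k1=z·y_n;  k2=λ(1+3/5z)y_n ⇒ h·k2=z(1+3/5z)y_n
  y_{n+1}/y_n = 1 + 3/4z + 1/4z(1+3/5z) = 1 + z + 3/20z²
  ⇒ R(z) = 1 + z + 3/20z².

Find x<0 with |R(x)|<1.
x=-0.7: |R|=0.3735
R=1: x+3/20x²=0 ⇒ x=−20/3=-6.6667; min R=1−1/(4·3/20)=-0.6667>−1
Confirm numerically:
  x=-5.872: |R|=0.30006 <1
  x=-5.737: |R|=0.19998 <1
  x=-5.169: |R|=0.16122 <1
  x=-7.232: |R|=1.61327 >1
  x=-6.791: |R|=1.12665 >1
Interval (-6.6667, 0).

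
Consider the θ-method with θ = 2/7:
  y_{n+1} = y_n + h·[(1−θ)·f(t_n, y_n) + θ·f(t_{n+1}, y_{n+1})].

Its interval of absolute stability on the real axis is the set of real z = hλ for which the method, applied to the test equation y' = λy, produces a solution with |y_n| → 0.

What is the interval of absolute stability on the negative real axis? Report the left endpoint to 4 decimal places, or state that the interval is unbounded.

With y'=λy (z=hλ):
  y_{n+1} = y_n + z·[5/7·y_n + 2/7·y_{n+1}] ⇒ (1 − 2/7z)y_{n+1} = (1 + 5/7z)y_n
  ⇒ R(z) = (1 + 5/7z)/(1 − 2/7z).

Boundary: |R(x)|=1, x<0.
x=-1.38: |R|=0.0102
R=−1: 1+5/7x = −1+2/7x ⇒ -3/7x=2 ⇒ x=2/(-3/7)=-4.6667
Confirm numerically:
  x=-3.300: |R|=0.69853 <1
  x=-2.419: |R|=0.43039 <1
  x=-2.162: |R|=0.33645 <1
  x=-1.928: |R|=0.24318 <1
  x=-5.157: |R|=1.08496 >1
  x=-4.775: |R|=1.01964 >1
Interval (-4.6667, 0).

z∈(-4.6667,0).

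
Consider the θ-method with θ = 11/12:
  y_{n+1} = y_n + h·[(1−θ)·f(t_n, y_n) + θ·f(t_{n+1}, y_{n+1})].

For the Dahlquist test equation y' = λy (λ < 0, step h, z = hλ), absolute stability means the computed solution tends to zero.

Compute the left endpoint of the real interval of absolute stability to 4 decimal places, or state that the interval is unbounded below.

(−∞, 0) — no finite endpoint.

Set f=λy, z=hλ:
  y_{n+1} = y_n + z·[1/12·y_n + 11/12·y_{n+1}] ⇒ (1 − 11/12z)y_{n+1} = (1 + 1/12z)y_n
  so R(z) = (1 + 1/12z)/(1 − 11/12z).

Find x<0 with |R(x)|<1.
x=-0.95: |R|=0.4922
x=-2: |R|=0.2941
x=-10: |R|=0.0164
x=-100: |R|=0.0791
θ=11/12≥1/2 ⇒ |1+1/12x|<|1−11/12x| ∀x<0 ⇒ interval (−∞,0).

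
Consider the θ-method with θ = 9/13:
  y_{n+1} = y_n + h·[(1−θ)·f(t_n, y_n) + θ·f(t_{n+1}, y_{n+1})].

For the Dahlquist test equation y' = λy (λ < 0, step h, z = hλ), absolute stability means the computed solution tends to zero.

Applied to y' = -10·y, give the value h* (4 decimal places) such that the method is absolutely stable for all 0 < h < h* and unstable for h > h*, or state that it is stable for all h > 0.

Test eqn y'=λy, z=hλ:
  y_{n+1} = y_n + z·[4/13·y_n + 9/13·y_{n+1}] ⇒ (1 − 9/13z)y_{n+1} = (1 + 4/13z)y_n
  Hence R(z) = (1 + 4/13z)/(1 − 9/13z).

Find x<0 with |R(x)|<1.
x=-1.71: |R|=0.2170
x=-2: |R|=0.1613
x=-10: |R|=0.2621
x=-100: |R|=0.4239
θ=9/13≥1/2 ⇒ |1+4/13x|<|1−9/13x| ∀x<0 ⇒ stable on all of ℝ⁻.

interval (−∞, 0). Any h>0 works for λ=-10.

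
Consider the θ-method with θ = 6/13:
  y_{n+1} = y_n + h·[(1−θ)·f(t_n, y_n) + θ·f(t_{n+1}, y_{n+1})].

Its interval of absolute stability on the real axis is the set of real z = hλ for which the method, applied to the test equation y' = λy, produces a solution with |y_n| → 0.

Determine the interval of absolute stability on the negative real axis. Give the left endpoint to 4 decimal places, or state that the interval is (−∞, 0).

Set f=λy, z=hλ:
  y_{n+1} = y_n + z·[7/13·y_n + 6/13·y_{n+1}] ⇒ (1 − 6/13z)y_{n+1} = (1 + 7/13z)y_n
  Hence R(z) = (1 + 7/13z)/(1 − 6/13z).

Find x<0 with |R(x)|<1.
x=-1.27: |R|=0.1993
R=−1: 1+7/13x = −1+6/13x ⇒ -1/13x=2 ⇒ x=2/(-1/13)=-26.0000
Confirm numerically:
  x=-25.587: |R|=0.99752 <1
  x=-19.221: |R|=0.94717 <1
  x=-16.071: |R|=0.90926 <1
  x=-12.036: |R|=0.83613 <1
  x=-26.530: |R|=1.00308 >1
  x=-26.173: |R|=1.00102 >1
So |R|<1 on (-26.0000, 0).

(-26.0000, 0).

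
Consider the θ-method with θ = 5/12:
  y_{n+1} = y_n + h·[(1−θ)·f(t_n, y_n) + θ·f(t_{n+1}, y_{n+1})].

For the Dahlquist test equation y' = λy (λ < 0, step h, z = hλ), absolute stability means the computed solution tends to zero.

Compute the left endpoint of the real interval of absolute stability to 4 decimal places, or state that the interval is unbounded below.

Set f=λy, z=hλ:
  y_{n+1} = y_n + z·[7/12·y_n + 5/12·y_{n+1}] ⇒ (1 − 5/12z)y_{n+1} = (1 + 7/12z)y_n
  R(z) = (1 + 7/12z)/(1 − 5/12z).

Find x<0 with |R(x)|<1.
x=-1.65: |R|=0.0222
R=−1: 1+7/12x = −1+5/12x ⇒ -1/6x=2 ⇒ x=2/(-1/6)=-12.0000
Confirm numerically:
  x=-10.231: |R|=0.94398 <1
  x=-10.020: |R|=0.93623 <1
  x=-7.345: |R|=0.80893 <1
  x=-5.103: |R|=0.63231 <1
  x=-12.249: |R|=1.00680 >1
  x=-12.098: |R|=1.00270 >1
Interval (-12.0000, 0).

left endpoint -12.0000.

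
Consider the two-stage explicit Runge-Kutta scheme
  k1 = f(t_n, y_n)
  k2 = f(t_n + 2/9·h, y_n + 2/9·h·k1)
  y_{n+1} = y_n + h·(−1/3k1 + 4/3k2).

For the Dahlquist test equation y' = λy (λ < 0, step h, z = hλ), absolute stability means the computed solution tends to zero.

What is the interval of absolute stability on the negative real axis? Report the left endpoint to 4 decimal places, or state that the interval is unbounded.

With y'=λy (z=hλ):
  k1=λy_n ⇒ h·k1=z·y_n;  k2=λ(1+2/9z)y_n ⇒ h·k2=z(1+2/9z)y_n
  y_{n+1}/y_n = 1 − 1/3z + 4/3z(1+2/9z) = 1 + z + 8/27z²
  ⇒ R(z) = 1 + z + 8/27z².

Need |R(x)|<1, x<0.
x=-0.77: |R|=0.4057
R=1: x+8/27x²=0 ⇒ x=−27/8=-3.3750; min R=1−1/(4·8/27)=0.1562>−1
Confirm numerically:
  x=-2.477: |R|=0.34093 <1
  x=-1.687: |R|=0.15625 <1
  x=-1.480: |R|=0.16901 <1
  x=-3.822: |R|=1.50620 >1
  x=-3.784: |R|=1.45856 >1
  x=-3.595: |R|=1.23434 >1
So |R|<1 on (-3.3750, 0).

(-3.3750, 0).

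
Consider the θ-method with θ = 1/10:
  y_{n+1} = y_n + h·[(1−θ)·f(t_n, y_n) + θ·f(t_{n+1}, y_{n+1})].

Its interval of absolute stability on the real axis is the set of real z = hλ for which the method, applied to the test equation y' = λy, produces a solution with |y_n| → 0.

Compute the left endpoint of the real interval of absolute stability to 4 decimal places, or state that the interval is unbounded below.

left endpoint -2.5000.

Test eqn y'=λy, z=hλ:
  y_{n+1} = y_n + z·[9/10·y_n + 1/10·y_{n+1}] ⇒ (1 − 1/10z)y_{n+1} = (1 + 9/10z)y_n
  so R(z) = (1 + 9/10z)/(1 − 1/10z).

Find x<0 with |R(x)|<1.
x=-0.88: |R|=0.1912
R=−1: 1+9/10x = −1+1/10x ⇒ -4/5x=2 ⇒ x=2/(-4/5)=-2.5000
Confirm numerically:
  x=-2.310: |R|=0.87652 <1
  x=-2.309: |R|=0.87586 <1
  x=-1.977: |R|=0.65066 <1
  x=-1.924: |R|=0.61355 <1
  x=-2.701: |R|=1.12660 >1
  x=-2.551: |R|=1.03251 >1
Interval (-2.5000, 0).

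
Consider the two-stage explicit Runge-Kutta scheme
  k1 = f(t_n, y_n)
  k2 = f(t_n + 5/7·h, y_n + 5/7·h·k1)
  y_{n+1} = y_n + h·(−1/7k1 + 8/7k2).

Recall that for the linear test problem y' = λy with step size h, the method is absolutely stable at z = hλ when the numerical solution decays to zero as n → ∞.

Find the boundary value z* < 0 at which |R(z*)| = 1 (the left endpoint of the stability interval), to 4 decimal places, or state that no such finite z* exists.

z* = -1.2250.

On y'=λy, z=hλ:
  k1=λy_n ⇒ h·k1=z·y_n;  k2=λ(1+5/7z)y_n ⇒ h·k2=z(1+5/7z)y_n
  y_{n+1}/y_n = 1 − 1/7z + 8/7z(1+5/7z) = 1 + z + 40/49z²
  R(z) = 1 + z + 40/49z².

Solve |R(x)|<1 on ℝ⁻.
x=-0.89: |R|=0.7566
R=1: x+40/49x²=0 ⇒ x=−49/40=-1.2250; min R=1−1/(4·40/49)=0.6937>−1
Confirm numerically:
  x=-1.062: |R|=0.85869 <1
  x=-0.768: |R|=0.71349 <1
  x=-0.716: |R|=0.70249 <1
  x=-0.504: |R|=0.70336 <1
  x=-1.324: |R|=1.10700 >1
  x=-1.304: |R|=1.08409 >1
Interval (-1.2250, 0).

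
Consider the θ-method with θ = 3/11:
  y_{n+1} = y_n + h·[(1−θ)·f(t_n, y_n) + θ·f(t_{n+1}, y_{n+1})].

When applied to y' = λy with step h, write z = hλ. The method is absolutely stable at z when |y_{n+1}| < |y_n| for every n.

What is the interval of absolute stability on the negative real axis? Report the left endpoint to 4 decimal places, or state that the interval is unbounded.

With y'=λy (z=hλ):
  y_{n+1} = y_n + z·[8/11·y_n + 3/11·y_{n+1}] ⇒ (1 − 3/11z)y_{n+1} = (1 + 8/11z)y_n
  R(z) = (1 + 8/11z)/(1 − 3/11z).

Find x<0 with |R(x)|<1.
x=-0.88: |R|=0.2903
R=−1: 1+8/11x = −1+3/11x ⇒ -5/11x=2 ⇒ x=2/(-5/11)=-4.4000
Confirm numerically:
  x=-4.352: |R|=0.99002 <1
  x=-2.473: |R|=0.47690 <1
  x=-2.255: |R|=0.39628 <1
  x=-4.848: |R|=1.08769 >1
  x=-4.424: |R|=1.00494 >1
So |R|<1 on (-4.4000, 0).

z∈(-4.4000,0).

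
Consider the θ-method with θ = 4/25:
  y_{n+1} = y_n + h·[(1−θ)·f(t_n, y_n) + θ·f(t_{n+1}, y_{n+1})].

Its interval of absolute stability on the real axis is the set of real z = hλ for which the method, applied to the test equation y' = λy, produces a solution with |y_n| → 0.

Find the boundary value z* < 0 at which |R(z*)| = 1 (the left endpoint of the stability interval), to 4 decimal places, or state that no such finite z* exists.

With y'=λy (z=hλ):
  y_{n+1} = y_n + z·[21/25·y_n + 4/25·y_{n+1}] ⇒ (1 − 4/25z)y_{n+1} = (1 + 21/25z)y_n
  Hence R(z) = (1 + 21/25z)/(1 − 4/25z).

Boundary: |R(x)|=1, x<0.
x=-1.1: |R|=0.0646
R=−1: 1+21/25x = −1+4/25x ⇒ -17/25x=2 ⇒ x=2/(-17/25)=-2.9412
Confirm numerically:
  x=-2.815: |R|=0.94084 <1
  x=-2.688: |R|=0.87962 <1
  x=-2.630: |R|=0.85107 <1
  x=-1.327: |R|=0.09460 <1
  x=-3.311: |R|=1.16439 >1
  x=-3.096: |R|=1.07040 >1
So |R|<1 on (-2.9412, 0).

left endpoint -2.9412.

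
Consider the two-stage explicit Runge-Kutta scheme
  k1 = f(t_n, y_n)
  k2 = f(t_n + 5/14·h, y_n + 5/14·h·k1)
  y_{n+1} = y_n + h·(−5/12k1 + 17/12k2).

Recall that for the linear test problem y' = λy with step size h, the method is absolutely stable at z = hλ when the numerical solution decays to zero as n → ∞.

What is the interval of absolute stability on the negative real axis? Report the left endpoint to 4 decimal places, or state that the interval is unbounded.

z∈(-1.9765,0).

On y'=λy, z=hλ:
  k1=λy_n ⇒ h·k1=z·y_n;  k2=λ(1+5/14z)y_n ⇒ h·k2=z(1+5/14z)y_n
  y_{n+1}/y_n = 1 − 5/12z + 17/12z(1+5/14z) = 1 + z + 85/168z²
  so R(z) = 1 + z + 85/168z².

Find x<0 with |R(x)|<1.
x=-1.28: |R|=0.5490
R=1: x+85/168x²=0 ⇒ x=−168/85=-1.9765; min R=1−1/(4·85/168)=0.5059>−1
Confirm numerically:
  x=-1.724: |R|=0.77978 <1
  x=-1.629: |R|=0.71362 <1
  x=-1.060: |R|=0.50849 <1
  x=-2.114: |R|=1.14710 >1
  x=-2.046: |R|=1.07198 >1
  x=-2.026: |R|=1.05077 >1
So |R|<1 on (-1.9765, 0).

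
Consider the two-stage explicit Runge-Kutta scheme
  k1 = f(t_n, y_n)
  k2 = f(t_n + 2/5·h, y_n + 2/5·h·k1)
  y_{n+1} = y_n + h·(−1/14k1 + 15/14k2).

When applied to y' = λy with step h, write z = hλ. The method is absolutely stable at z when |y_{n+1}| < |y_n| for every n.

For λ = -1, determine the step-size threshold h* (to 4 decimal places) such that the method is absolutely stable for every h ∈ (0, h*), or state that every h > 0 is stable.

Set f=λy, z=hλ:
  k1=λy_n ⇒ h·k1=z·y_n;  k2=λ(1+2/5z)y_n ⇒ h·k2=z(1+2/5z)y_n
  y_{n+1}/y_n = 1 − 1/14z + 15/14z(1+2/5z) = 1 + z + 3/7z²
  Hence R(z) = 1 + z + 3/7z².

Need |R(x)|<1, x<0.
x=-0.92: |R|=0.4427
R=1: x+3/7x²=0 ⇒ x=−7/3=-2.3333; min R=1−1/(4·3/7)=0.4167>−1
Confirm numerically:
  x=-1.672: |R|=0.52611 <1
  x=-1.430: |R|=0.44639 <1
  x=-1.369: |R|=0.43421 <1
  x=-2.897: |R|=1.69983 >1
  x=-2.896: |R|=1.69835 >1
  x=-2.585: |R|=1.27881 >1
Interval (-2.3333, 0).

(-2.3333,0); λ=-1 ⇒ h* = (7/3)/1 = 2.3333.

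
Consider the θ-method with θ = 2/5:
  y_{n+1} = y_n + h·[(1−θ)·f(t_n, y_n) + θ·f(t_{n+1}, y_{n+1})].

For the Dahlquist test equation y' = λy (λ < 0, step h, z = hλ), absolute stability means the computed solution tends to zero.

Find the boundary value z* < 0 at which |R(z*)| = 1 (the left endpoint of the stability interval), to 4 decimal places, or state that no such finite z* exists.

z* = -10.0000.

Test eqn y'=λy, z=hλ:
  y_{n+1} = y_n + z·[3/5·y_n + 2/5·y_{n+1}] ⇒ (1 − 2/5z)y_{n+1} = (1 + 3/5z)y_n
  so R(z) = (1 + 3/5z)/(1 − 2/5z).

Need |R(x)|<1, x<0.
x=-1.59: |R|=0.0281
R=−1: 1+3/5x = −1+2/5x ⇒ -1/5x=2 ⇒ x=2/(-1/5)=-10.0000
Confirm numerically:
  x=-9.436: |R|=0.97637 <1
  x=-8.511: |R|=0.93239 <1
  x=-8.167: |R|=0.91408 <1
  x=-7.208: |R|=0.85620 <1
  x=-10.549: |R|=1.02104 >1
  x=-10.202: |R|=1.00795 >1
  x=-10.073: |R|=1.00290 >1
So |R|<1 on (-10.0000, 0).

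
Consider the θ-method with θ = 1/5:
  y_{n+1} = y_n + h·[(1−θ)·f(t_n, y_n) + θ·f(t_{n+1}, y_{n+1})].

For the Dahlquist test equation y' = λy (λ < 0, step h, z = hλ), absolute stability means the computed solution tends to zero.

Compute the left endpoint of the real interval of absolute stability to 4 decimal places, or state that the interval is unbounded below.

On y'=λy, z=hλ:
  y_{n+1} = y_n + z·[4/5·y_n + 1/5·y_{n+1}] ⇒ (1 − 1/5z)y_{n+1} = (1 + 4/5z)y_n
  ⇒ R(z) = (1 + 4/5z)/(1 − 1/5z).

Solve |R(x)|<1 on ℝ⁻.
x=-1.72: |R|=0.2798
R=−1: 1+4/5x = −1+1/5x ⇒ -3/5x=2 ⇒ x=2/(-3/5)=-3.3333
Confirm numerically:
  x=-3.133: |R|=0.92610 <1
  x=-3.075: |R|=0.90402 <1
  x=-2.352: |R|=0.59956 <1
  x=-1.508: |R|=0.15857 <1
  x=-3.933: |R|=1.20139 >1
  x=-3.637: |R|=1.10548 >1
Stable set (-3.3333, 0).

z* = -3.3333.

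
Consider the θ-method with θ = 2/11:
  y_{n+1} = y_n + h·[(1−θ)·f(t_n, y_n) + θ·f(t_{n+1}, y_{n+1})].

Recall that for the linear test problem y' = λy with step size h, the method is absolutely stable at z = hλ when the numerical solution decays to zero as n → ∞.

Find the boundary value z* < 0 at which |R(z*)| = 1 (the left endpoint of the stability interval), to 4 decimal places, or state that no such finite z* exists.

left endpoint -3.1429.

Test eqn y'=λy, z=hλ:
  y_{n+1} = y_n + z·[9/11·y_n + 2/11·y_{n+1}] ⇒ (1 − 2/11z)y_{n+1} = (1 + 9/11z)y_n
  R(z) = (1 + 9/11z)/(1 − 2/11z).

Solve |R(x)|<1 on ℝ⁻.
x=-0.51: |R|=0.5333
R=−1: 1+9/11x = −1+2/11x ⇒ -7/11x=2 ⇒ x=2/(-7/11)=-3.1429
Confirm numerically:
  x=-3.060: |R|=0.96612 <1
  x=-2.359: |R|=0.65091 <1
  x=-1.906: |R|=0.41547 <1
  x=-3.702: |R|=1.21267 >1
  x=-3.689: |R|=1.20802 >1
Stable set (-3.1429, 0).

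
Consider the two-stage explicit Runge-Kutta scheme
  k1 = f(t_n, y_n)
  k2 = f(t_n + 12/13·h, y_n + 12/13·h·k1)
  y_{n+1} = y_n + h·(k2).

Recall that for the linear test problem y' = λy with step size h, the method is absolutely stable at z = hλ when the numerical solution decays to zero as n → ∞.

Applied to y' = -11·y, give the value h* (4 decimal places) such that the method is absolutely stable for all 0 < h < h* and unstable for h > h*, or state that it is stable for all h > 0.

(-1.0833,0); λ=-11 ⇒ h* = (13/12)/11 = 0.0985.

With y'=λy (z=hλ):
  k1=λy_n ⇒ h·k1=z·y_n;  k2=λ(1+12/13z)y_n ⇒ h·k2=z(1+12/13z)y_n
  y_{n+1}/y_n = 1 + z(1+12/13z) = 1 + z + 12/13z²
  Hence R(z) = 1 + z + 12/13z².

Find x<0 with |R(x)|<1.
x=-1.01: |R|=0.9316
R=1: x+12/13x²=0 ⇒ x=−13/12=-1.0833; min R=1−1/(4·12/13)=0.7292>−1
Confirm numerically:
  x=-1.009: |R|=0.93077 <1
  x=-0.962: |R|=0.89226 <1
  x=-0.615: |R|=0.73413 <1
  x=-0.442: |R|=0.73834 <1
  x=-1.600: |R|=1.76308 >1
  x=-1.371: |R|=1.36405 >1
  x=-1.246: |R|=1.18709 >1
So |R|<1 on (-1.0833, 0).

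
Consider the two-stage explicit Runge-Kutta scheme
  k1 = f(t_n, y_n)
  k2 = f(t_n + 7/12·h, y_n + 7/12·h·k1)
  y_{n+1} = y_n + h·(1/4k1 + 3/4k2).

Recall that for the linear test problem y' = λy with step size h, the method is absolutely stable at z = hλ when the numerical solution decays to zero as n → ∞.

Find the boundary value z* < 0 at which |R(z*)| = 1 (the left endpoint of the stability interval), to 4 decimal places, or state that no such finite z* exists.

left endpoint -2.2857.

Set f=λy, z=hλ:
  k1=λy_n ⇒ h·k1=z·y_n;  k2=λ(1+7/12z)y_n ⇒ h·k2=z(1+7/12z)y_n
  y_{n+1}/y_n = 1 + 1/4z + 3/4z(1+7/12z) = 1 + z + 7/16z²
  ⇒ R(z) = 1 + z + 7/16z².

Find x<0 with |R(x)|<1.
x=-1.42: |R|=0.4622
R=1: x+7/16x²=0 ⇒ x=−16/7=-2.2857; min R=1−1/(4·7/16)=0.4286>−1
Confirm numerically:
  x=-2.126: |R|=0.85145 <1
  x=-1.197: |R|=0.42985 <1
  x=-1.151: |R|=0.42860 <1
  x=-1.022: |R|=0.43496 <1
  x=-2.801: |R|=1.63145 >1
  x=-2.461: |R|=1.18873 >1
Interval (-2.2857, 0).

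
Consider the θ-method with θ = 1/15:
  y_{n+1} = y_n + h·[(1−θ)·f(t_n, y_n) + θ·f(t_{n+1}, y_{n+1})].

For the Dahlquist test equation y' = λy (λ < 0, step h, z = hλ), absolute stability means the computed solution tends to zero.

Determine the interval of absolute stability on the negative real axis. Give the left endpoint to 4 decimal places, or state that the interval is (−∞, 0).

z∈(-2.3077,0).

Set f=λy, z=hλ:
  y_{n+1} = y_n + z·[14/15·y_n + 1/15·y_{n+1}] ⇒ (1 − 1/15z)y_{n+1} = (1 + 14/15z)y_n
  so R(z) = (1 + 14/15z)/(1 − 1/15z).

Find x<0 with |R(x)|<1.
x=-1.77: |R|=0.5832
R=−1: 1+14/15x = −1+1/15x ⇒ -13/15x=2 ⇒ x=2/(-13/15)=-2.3077
Confirm numerically:
  x=-1.462: |R|=0.33216 <1
  x=-1.108: |R|=0.03179 <1
  x=-1.002: |R|=0.06074 <1
  x=-2.833: |R|=1.38294 >1
  x=-2.507: |R|=1.14800 >1
So |R|<1 on (-2.3077, 0).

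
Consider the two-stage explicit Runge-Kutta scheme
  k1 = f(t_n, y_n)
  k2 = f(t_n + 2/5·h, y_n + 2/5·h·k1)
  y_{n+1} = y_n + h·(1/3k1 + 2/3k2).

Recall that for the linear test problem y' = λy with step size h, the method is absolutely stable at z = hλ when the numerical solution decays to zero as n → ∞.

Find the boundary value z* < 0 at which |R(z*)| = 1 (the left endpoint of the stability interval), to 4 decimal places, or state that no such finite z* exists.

On y'=λy, z=hλ:
  k1=λy_n ⇒ h·k1=z·y_n;  k2=λ(1+2/5z)y_n ⇒ h·k2=z(1+2/5z)y_n
  y_{n+1}/y_n = 1 + 1/3z + 2/3z(1+2/5z) = 1 + z + 4/15z²
  R(z) = 1 + z + 4/15z².

Boundary: |R(x)|=1, x<0.
x=-0.64: |R|=0.4692
R=1: x+4/15x²=0 ⇒ x=−15/4=-3.7500; min R=1−1/(4·4/15)=0.0625>−1
Confirm numerically:
  x=-3.301: |R|=0.60476 <1
  x=-3.217: |R|=0.54276 <1
  x=-3.061: |R|=0.43759 <1
  x=-4.153: |R|=1.44631 >1
  x=-3.982: |R|=1.24635 >1
Stable set (-3.7500, 0).

left endpoint -3.7500.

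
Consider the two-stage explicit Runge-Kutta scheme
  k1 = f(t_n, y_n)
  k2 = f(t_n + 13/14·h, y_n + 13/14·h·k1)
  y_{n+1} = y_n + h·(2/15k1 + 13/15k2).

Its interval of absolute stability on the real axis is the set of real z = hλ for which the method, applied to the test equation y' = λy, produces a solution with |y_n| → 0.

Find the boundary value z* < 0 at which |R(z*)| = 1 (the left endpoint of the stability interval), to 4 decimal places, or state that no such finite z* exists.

z* = -1.2426.

On y'=λy, z=hλ:
  k1=λy_n ⇒ h·k1=z·y_n;  k2=λ(1+13/14z)y_n ⇒ h·k2=z(1+13/14z)y_n
  y_{n+1}/y_n = 1 + 2/15z + 13/15z(1+13/14z) = 1 + z + 169/210z²
  Hence R(z) = 1 + z + 169/210z².

Find x<0 with |R(x)|<1.
x=-0.35: |R|=0.7486
R=1: x+169/210x²=0 ⇒ x=−210/169=-1.2426; min R=1−1/(4·169/210)=0.6893>−1
Confirm numerically:
  x=-1.219: |R|=0.97684 <1
  x=-0.756: |R|=0.70395 <1
  x=-0.715: |R|=0.69641 <1
  x=-0.515: |R|=0.69844 <1
  x=-1.752: |R|=1.71822 >1
  x=-1.401: |R|=1.17859 >1
Stable set (-1.2426, 0).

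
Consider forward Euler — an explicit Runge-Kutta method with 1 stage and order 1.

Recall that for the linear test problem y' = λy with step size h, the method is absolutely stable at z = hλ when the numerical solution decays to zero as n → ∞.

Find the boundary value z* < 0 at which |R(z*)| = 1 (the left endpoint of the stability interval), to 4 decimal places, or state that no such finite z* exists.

With y'=λy (z=hλ):
  order 1, 1-stage ⇒ R(z)=1+z
  (e.g. R(-1.42)=-0.42000, |R|=0.42000)

Boundary: |R(x)|=1, x<0.
x=-1.42: |R|=0.4200
|R(-2.03)|=1.0300 |R(-1.8)|=0.8000 |R(-1.69)|=0.6900
Bisect:
  x_lo=-2.8354 |R|=1.8354  x_hi=-0.1949 |R|=0.8051
  mid=-1.51511 |R|=0.51511 →hi
  mid=-2.17524 |R|=1.17524 →lo
  mid=-1.84517 |R|=0.84517 →hi
  mid=-2.01020 |R|=1.01020 →lo
  mid=-1.92769 |R|=0.92769 →hi
  mid=-1.96895 |R|=0.96895 →hi
  mid=-1.98958 |R|=0.98958 →hi
  ...
  [-2.00005,-1.99989] ⇒ x*=-2.0000
Stable set (-2.0000, 0).

z* = -2.0000.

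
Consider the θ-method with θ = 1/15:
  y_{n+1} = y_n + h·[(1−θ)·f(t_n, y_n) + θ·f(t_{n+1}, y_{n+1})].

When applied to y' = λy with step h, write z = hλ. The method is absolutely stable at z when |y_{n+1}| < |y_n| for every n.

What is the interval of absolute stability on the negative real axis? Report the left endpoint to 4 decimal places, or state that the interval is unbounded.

z∈(-2.3077,0).

On y'=λy, z=hλ:
  y_{n+1} = y_n + z·[14/15·y_n + 1/15·y_{n+1}] ⇒ (1 − 1/15z)y_{n+1} = (1 + 14/15z)y_n
  so R(z) = (1 + 14/15z)/(1 − 1/15z).

Boundary: |R(x)|=1, x<0.
x=-1.68: |R|=0.5108
R=−1: 1+14/15x = −1+1/15x ⇒ -13/15x=2 ⇒ x=2/(-13/15)=-2.3077
Confirm numerically:
  x=-1.819: |R|=0.62227 <1
  x=-1.066: |R|=0.00473 <1
  x=-0.942: |R|=0.11366 <1
  x=-2.889: |R|=1.42244 >1
  x=-2.612: |R|=1.22462 >1
Interval (-2.3077, 0).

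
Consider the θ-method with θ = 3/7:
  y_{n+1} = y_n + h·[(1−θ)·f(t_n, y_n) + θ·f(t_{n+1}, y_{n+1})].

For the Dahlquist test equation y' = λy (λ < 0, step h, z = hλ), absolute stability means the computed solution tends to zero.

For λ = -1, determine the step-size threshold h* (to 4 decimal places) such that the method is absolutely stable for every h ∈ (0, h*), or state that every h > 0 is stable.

(-14.0000,0); λ=-1 ⇒ h* = (14)/1 = 14.0000.

With y'=λy (z=hλ):
  y_{n+1} = y_n + z·[4/7·y_n + 3/7·y_{n+1}] ⇒ (1 − 3/7z)y_{n+1} = (1 + 4/7z)y_n
  R(z) = (1 + 4/7z)/(1 − 3/7z).

Need |R(x)|<1, x<0.
x=-0.39: |R|=0.6659
R=−1: 1+4/7x = −1+3/7x ⇒ -1/7x=2 ⇒ x=2/(-1/7)=-14.0000
Confirm numerically:
  x=-13.912: |R|=0.99819 <1
  x=-7.602: |R|=0.78535 <1
  x=-6.132: |R|=0.69019 <1
  x=-5.874: |R|=0.66997 <1
  x=-14.237: |R|=1.00477 >1
  x=-14.158: |R|=1.00319 >1
Interval (-14.0000, 0).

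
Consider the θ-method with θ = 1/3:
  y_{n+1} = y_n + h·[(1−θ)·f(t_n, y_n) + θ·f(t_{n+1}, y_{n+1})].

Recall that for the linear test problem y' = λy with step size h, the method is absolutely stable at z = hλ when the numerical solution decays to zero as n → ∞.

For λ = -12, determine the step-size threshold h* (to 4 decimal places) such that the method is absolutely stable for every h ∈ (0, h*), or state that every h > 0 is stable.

On y'=λy, z=hλ:
  y_{n+1} = y_n + z·[2/3·y_n + 1/3·y_{n+1}] ⇒ (1 − 1/3z)y_{n+1} = (1 + 2/3z)y_n
  so R(z) = (1 + 2/3z)/(1 − 1/3z).

Boundary: |R(x)|=1, x<0.
x=-1.23: |R|=0.1277
R=−1: 1+2/3x = −1+1/3x ⇒ -1/3x=2 ⇒ x=2/(-1/3)=-6.0000
Confirm numerically:
  x=-3.941: |R|=0.70336 <1
  x=-2.934: |R|=0.48332 <1
  x=-2.679: |R|=0.41521 <1
  x=-6.343: |R|=1.03671 >1
  x=-6.253: |R|=1.02734 >1
  x=-6.147: |R|=1.01607 >1
Interval (-6.0000, 0).

(-6.0000,0); λ=-12 ⇒ h* = (6)/12 = 0.5000.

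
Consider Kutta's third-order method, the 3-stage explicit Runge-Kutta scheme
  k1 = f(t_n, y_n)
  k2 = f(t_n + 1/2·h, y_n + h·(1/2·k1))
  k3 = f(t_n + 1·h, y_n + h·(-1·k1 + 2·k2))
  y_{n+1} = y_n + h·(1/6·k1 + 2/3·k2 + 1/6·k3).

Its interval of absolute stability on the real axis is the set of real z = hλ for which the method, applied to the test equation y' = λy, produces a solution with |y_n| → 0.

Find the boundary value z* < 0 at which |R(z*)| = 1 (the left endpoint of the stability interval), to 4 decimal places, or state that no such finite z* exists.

z* = -2.5127.

Set f=λy, z=hλ:
  order 3, 3-stage ⇒ R(z)=1+z+z^2/2+z^3/6
  (e.g. R(-1.56)=0.02406, |R|=0.02406)

Solve |R(x)|<1 on ℝ⁻.
x=-1.56: |R|=0.0241
|R(-2.43)|=0.8690 |R(-0.79)|=0.4399 |R(-0.52)|=0.5918
Bisect:
  x_lo=-3.2778 |R|=2.7754  x_hi=-0.1433 |R|=0.8665
  mid=-1.71058 |R|=0.08176 →hi
  mid=-2.49422 |R|=0.96979 →hi
  mid=-2.88603 |R|=1.72782 →lo
  mid=-2.69012 |R|=1.31638 →lo
  mid=-2.59217 |R|=1.13545 →lo
  mid=-2.54319 |R|=1.05077 →lo
  mid=-2.51871 |R|=1.00983 →lo
  mid=-2.50646 |R|=0.98970 →hi
  mid=-2.51258 |R|=0.99973 →hi
  mid=-2.51564 |R|=1.00477 →lo
  ...
  [-2.51277,-2.51258] ⇒ x*=-2.5127
Interval (-2.5127, 0).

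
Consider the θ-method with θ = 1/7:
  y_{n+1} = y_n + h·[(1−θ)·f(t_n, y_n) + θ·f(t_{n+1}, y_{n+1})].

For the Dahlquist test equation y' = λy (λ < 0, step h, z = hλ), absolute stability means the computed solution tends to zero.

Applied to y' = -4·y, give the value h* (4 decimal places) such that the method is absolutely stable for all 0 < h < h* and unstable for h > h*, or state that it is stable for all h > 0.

(-2.8000,0); λ=-4 ⇒ h* = (14/5)/4 = 0.7000.

With y'=λy (z=hλ):
  y_{n+1} = y_n + z·[6/7·y_n + 1/7·y_{n+1}] ⇒ (1 − 1/7z)y_{n+1} = (1 + 6/7z)y_n
  R(z) = (1 + 6/7z)/(1 − 1/7z).

Boundary: |R(x)|=1, x<0.
x=-1.48: |R|=0.2217
R=−1: 1+6/7x = −1+1/7x ⇒ -5/7x=2 ⇒ x=2/(-5/7)=-2.8000
Confirm numerically:
  x=-2.531: |R|=0.85888 <1
  x=-2.518: |R|=0.85186 <1
  x=-2.512: |R|=0.84861 <1
  x=-2.385: |R|=0.77890 <1
  x=-3.234: |R|=1.21204 >1
  x=-2.874: |R|=1.03747 >1
  x=-2.827: |R|=1.01374 >1
Stable set (-2.8000, 0).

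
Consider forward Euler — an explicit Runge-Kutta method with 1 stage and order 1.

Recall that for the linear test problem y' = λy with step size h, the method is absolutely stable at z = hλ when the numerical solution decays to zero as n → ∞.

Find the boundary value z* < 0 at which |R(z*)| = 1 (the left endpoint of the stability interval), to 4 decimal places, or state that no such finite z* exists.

Set f=λy, z=hλ:
  order 1, 1-stage ⇒ R(z)=1+z
  (e.g. R(-0.94)=0.06000, |R|=0.06000)

Solve |R(x)|<1 on ℝ⁻.
x=-0.94: |R|=0.0600
|R(-2.19)|=1.1900 |R(-1.8)|=0.8000 |R(-0.57)|=0.4300
Bisect:
  x_lo=-2.3237 |R|=1.3237  x_hi=-0.2431 |R|=0.7569
  mid=-1.28341 |R|=0.28341 →hi
  mid=-1.80357 |R|=0.80357 →hi
  mid=-2.06365 |R|=1.06365 →lo
  mid=-1.93361 |R|=0.93361 →hi
  mid=-1.99863 |R|=0.99863 →hi
  mid=-2.03114 |R|=1.03114 →lo
  mid=-2.01488 |R|=1.01488 →lo
  mid=-2.00676 |R|=1.00676 →lo
  mid=-2.00269 |R|=1.00269 →lo
  mid=-2.00066 |R|=1.00066 →lo
  ...
  [-2.00003,-1.99990] ⇒ x*=-2.0000
Interval (-2.0000, 0).

left endpoint -2.0000.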